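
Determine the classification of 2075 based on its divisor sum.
deficient

Proper divisors of 2075: sum = 1 + 5 + 25 + 83 + 415 = 529
Since 529 < 2075, 2075 is deficient.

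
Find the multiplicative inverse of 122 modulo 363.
122

gcd(122, 363) = 1, so the inverse exists.
Extended Euclidean algorithm on (363, 122):
363 = 2 × 122 + 119  ⟹  119 = (1)·363 + (-2)·122
122 = 1 × 119 + 3  ⟹  3 = (-1)·363 + (3)·122
119 = 39 × 3 + 2  ⟹  2 = (40)·363 + (-119)·122
3 = 1 × 2 + 1  ⟹  1 = (-41)·363 + (122)·122
So (122)·122 ≡ 1 (mod 363), i.e. 122^(-1) ≡ 122 (mod 363).
Check: 122 × 122 = 14884 ≡ 1 (mod 363)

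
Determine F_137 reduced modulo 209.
13

Matrix identity: Q^n = [[F_(n+1), F_n], [F_n, F_(n-1)]] with Q = [[1,1],[1,0]].
n = 137 = 10001001₂. Square-and-multiply, entries mod 209:
Q^1 = [[1,1],[1,0]]
Q^2 = (Q^1)² = [[2,1],[1,1]]
Q^4 = (Q^2)² = [[5,3],[3,2]]
Q^8 = (Q^4)² = [[34,21],[21,13]]
Q^17 = (Q^8)²·Q = [[76,134],[134,151]]
Q^34 = (Q^17)² = [[115,113],[113,2]]
Q^68 = (Q^34)² = [[78,54],[54,24]]
Q^137 = (Q^68)²·Q = [[87,13],[13,74]]
F_137 mod 209 = Q^137[0][1] = 13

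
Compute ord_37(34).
9

37 is prime, so ord(34) divides φ(37) = 36.
Divisors of 36: 1, 2, 3, 4, 6, 9, 12, 18, 36.
Repeated squaring: 34^1 ≡ 34, 34^2 ≡ 9, 34^4 ≡ 7, 34^8 ≡ 12, 34^16 ≡ 33, 34^32 ≡ 16 (mod 37).
Test 34^d mod 37 for each divisor d in increasing order:
34^1 ≡ 34
34^2 ≡ 9
34^3 = 34^2·34^1 ≡ 10
34^4 ≡ 7
34^6 = 34^4·34^2 ≡ 26
34^9 = 34^8·34^1 ≡ 1  ← first divisor giving 1
The order is 9.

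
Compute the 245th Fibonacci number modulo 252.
5

Matrix identity: Q^n = [[F_(n+1), F_n], [F_n, F_(n-1)]] with Q = [[1,1],[1,0]].
n = 245 = 11110101₂. Square-and-multiply, entries mod 252:
Q^1 = [[1,1],[1,0]]
Q^3 = (Q^1)²·Q = [[3,2],[2,1]]
Q^7 = (Q^3)²·Q = [[21,13],[13,8]]
Q^15 = (Q^7)²·Q = [[231,106],[106,125]]
Q^30 = (Q^15)² = [[85,188],[188,149]]
Q^61 = (Q^30)²·Q = [[125,233],[233,144]]
Q^122 = (Q^61)² = [[110,181],[181,181]]
Q^245 = (Q^122)²·Q = [[8,5],[5,3]]
F_245 mod 252 = Q^245[0][1] = 5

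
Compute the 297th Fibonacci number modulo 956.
110

Matrix identity: Q^n = [[F_(n+1), F_n], [F_n, F_(n-1)]] with Q = [[1,1],[1,0]].
n = 297 = 100101001₂. Square-and-multiply, entries mod 956:
Q^1 = [[1,1],[1,0]]
Q^2 = (Q^1)² = [[2,1],[1,1]]
Q^4 = (Q^2)² = [[5,3],[3,2]]
Q^9 = (Q^4)²·Q = [[55,34],[34,21]]
Q^18 = (Q^9)² = [[357,672],[672,641]]
Q^37 = (Q^18)²·Q = [[197,653],[653,500]]
Q^74 = (Q^37)² = [[602,85],[85,517]]
Q^148 = (Q^74)² = [[613,471],[471,142]]
Q^297 = (Q^148)²·Q = [[83,110],[110,929]]
F_297 mod 956 = Q^297[0][1] = 110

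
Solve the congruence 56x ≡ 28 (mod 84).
x ≡ 2 (mod 3)

gcd(56, 84) = 28, which divides 28, so solutions exist.
Divide through by 28: 2x ≡ 1 (mod 3).
Find 2^(-1) mod 3 by the extended Euclidean algorithm:
3 = 1 × 2 + 1  ⟹  1 = (1)·3 + (-1)·2
So (-1)·2 ≡ 1 (mod 3), i.e. 2^(-1) ≡ -1 ≡ 2 (mod 3).
x ≡ 2 × 1 = 2 ≡ 2 (mod 3).
Check: 56 × 2 = 112 ≡ 28 (mod 84).
x ≡ 2 (mod 3), giving 28 solutions mod 84.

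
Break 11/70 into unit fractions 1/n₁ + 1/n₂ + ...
1/7 + 1/70

Greedy algorithm:
11/70: ceiling(70/11) = 7, use 1/7
1/70: ceiling(70/1) = 70, use 1/70
Result: 11/70 = 1/7 + 1/70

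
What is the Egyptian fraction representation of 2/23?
1/12 + 1/276

Greedy algorithm:
2/23: ceiling(23/2) = 12, use 1/12
1/276: ceiling(276/1) = 276, use 1/276
Result: 2/23 = 1/12 + 1/276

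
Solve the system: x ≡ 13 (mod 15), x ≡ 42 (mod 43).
343

Using Chinese Remainder Theorem:
M = 15 × 43 = 645
M1 = 43, M2 = 15
y1 = 43^(-1) mod 15 = 7
y2 = 15^(-1) mod 43 = 23
x = (13×43×7 + 42×15×23) mod 645 = 343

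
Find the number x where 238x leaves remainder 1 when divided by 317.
4

gcd(238, 317) = 1, so the inverse exists.
Extended Euclidean algorithm on (317, 238):
317 = 1 × 238 + 79  ⟹  79 = (1)·317 + (-1)·238
238 = 3 × 79 + 1  ⟹  1 = (-3)·317 + (4)·238
So (4)·238 ≡ 1 (mod 317), i.e. 238^(-1) ≡ 4 (mod 317).
Check: 238 × 4 = 952 ≡ 1 (mod 317)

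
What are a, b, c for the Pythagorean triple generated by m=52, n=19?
(2343, 1976, 3065)

Euclid's formula: a = m² - n², b = 2mn, c = m² + n²
m = 52, n = 19
a = 52² - 19² = 2704 - 361 = 2343
b = 2 × 52 × 19 = 1976
c = 52² + 19² = 2704 + 361 = 3065
Verification: 2343² + 1976² = 5489649 + 3904576 = 9394225 = 3065² ✓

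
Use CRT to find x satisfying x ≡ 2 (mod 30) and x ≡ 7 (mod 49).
1232

Using Chinese Remainder Theorem:
M = 30 × 49 = 1470
M1 = 49, M2 = 30
y1 = 49^(-1) mod 30 = 19
y2 = 30^(-1) mod 49 = 18
x = (2×49×19 + 7×30×18) mod 1470 = 1232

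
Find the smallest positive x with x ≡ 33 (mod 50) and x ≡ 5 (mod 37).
1633

Using Chinese Remainder Theorem:
M = 50 × 37 = 1850
M1 = 37, M2 = 50
y1 = 37^(-1) mod 50 = 23
y2 = 50^(-1) mod 37 = 20
x = (33×37×23 + 5×50×20) mod 1850 = 1633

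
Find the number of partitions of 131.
5964539504

p(n) counts ways to write n as a sum of positive integers (order ignored).
Euler's pentagonal recurrence: p(k) = p(k-1) + p(k-2) - p(k-5) - p(k-7) + p(k-12) + p(k-15) - ... (offsets j(3j∓1)/2, signs ++--, p(0)=1, p(<0)=0).
DP table for k = 0..130: p(0)=1, p(1)=1, p(2)=2, p(3)=3, p(4)=5, p(5)=7, p(6)=11, p(7)=15, p(8)=22, p(9)=30, p(10)=42, p(11)=56, p(12)=77, p(13)=101, p(14)=135, p(15)=176, p(16)=231, p(17)=297, p(18)=385, p(19)=490, p(20)=627, p(21)=792, p(22)=1002, p(23)=1255, p(24)=1575, p(25)=1958, p(26)=2436, p(27)=3010, p(28)=3718, p(29)=4565, p(30)=5604, p(31)=6842, p(32)=8349, p(33)=10143, p(34)=12310, p(35)=14883, p(36)=17977, p(37)=21637, p(38)=26015, p(39)=31185, p(40)=37338, p(41)=44583, p(42)=53174, p(43)=63261, p(44)=75175, p(45)=89134, p(46)=105558, p(47)=124754, p(48)=147273, p(49)=173525, p(50)=204226, p(51)=239943, p(52)=281589, p(53)=329931, p(54)=386155, p(55)=451276, p(56)=526823, p(57)=614154, p(58)=715220, p(59)=831820, p(60)=966467, p(61)=1121505, p(62)=1300156, p(63)=1505499, p(64)=1741630, p(65)=2012558, p(66)=2323520, p(67)=2679689, p(68)=3087735, p(69)=3554345, p(70)=4087968, p(71)=4697205, p(72)=5392783, p(73)=6185689, p(74)=7089500, p(75)=8118264, p(76)=9289091, p(77)=10619863, p(78)=12132164, p(79)=13848650, p(80)=15796476, p(81)=18004327, p(82)=20506255, p(83)=23338469, p(84)=26543660, p(85)=30167357, p(86)=34262962, p(87)=38887673, p(88)=44108109, p(89)=49995925, p(90)=56634173, p(91)=64112359, p(92)=72533807, p(93)=82010177, p(94)=92669720, p(95)=104651419, p(96)=118114304, p(97)=133230930, p(98)=150198136, p(99)=169229875, p(100)=190569292, p(101)=214481126, p(102)=241265379, p(103)=271248950, p(104)=304801365, p(105)=342325709, p(106)=384276336, p(107)=431149389, p(108)=483502844, p(109)=541946240, p(110)=607163746, p(111)=679903203, p(112)=761002156, p(113)=851376628, p(114)=952050665, p(115)=1064144451, p(116)=1188908248, p(117)=1327710076, p(118)=1482074143, p(119)=1653668665, p(120)=1844349560, p(121)=2056148051, p(122)=2291320912, p(123)=2552338241, p(124)=2841940500, p(125)=3163127352, p(126)=3519222692, p(127)=3913864295, p(128)=4351078600, p(129)=4835271870, p(130)=5371315400.
Final step: p(131) = p(130) + p(129) - p(126) - p(124) + p(119) + p(116) - p(109) - p(105) + p(96) + p(91) - p(80) - p(74) + p(61) + p(54) - p(39) - p(31) + p(14) + p(5)
= 5371315400 + 4835271870 - 3519222692 - 2841940500 + 1653668665 + 1188908248 - 541946240 - 342325709 + 118114304 + 64112359 - 15796476 - 7089500 + 1121505 + 386155 - 31185 - 6842 + 135 + 7
= 5964539504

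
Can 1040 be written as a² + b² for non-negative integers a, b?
4² + 32² (a=4, b=32)

Factorization: 1040 = 2^4 × 5 × 13
By Fermat: n is sum of two squares iff every prime p ≡ 3 (mod 4) appears to even power.
All primes ≡ 3 (mod 4) appear to even power.
Search a = 0, 1, 2, … for 1040 - a² a perfect square: first hit at a = 4: 1040 - 16 = 1024 = 32².
1040 = 4² + 32² = 16 + 1024 ✓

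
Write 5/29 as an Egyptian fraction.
1/6 + 1/174

Greedy algorithm:
5/29: ceiling(29/5) = 6, use 1/6
1/174: ceiling(174/1) = 174, use 1/174
Result: 5/29 = 1/6 + 1/174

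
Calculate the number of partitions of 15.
176

p(n) counts ways to write n as a sum of positive integers (order ignored).
Euler's pentagonal recurrence: p(k) = p(k-1) + p(k-2) - p(k-5) - p(k-7) + p(k-12) + p(k-15) - ... (offsets j(3j∓1)/2, signs ++--, p(0)=1, p(<0)=0).
DP table for k = 0..14: p(0)=1, p(1)=1, p(2)=2, p(3)=3, p(4)=5, p(5)=7, p(6)=11, p(7)=15, p(8)=22, p(9)=30, p(10)=42, p(11)=56, p(12)=77, p(13)=101, p(14)=135.
Final step: p(15) = p(14) + p(13) - p(10) - p(8) + p(3) + p(0)
= 135 + 101 - 42 - 22 + 3 + 1
= 176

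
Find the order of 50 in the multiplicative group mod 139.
138

139 is prime, so ord(50) divides φ(139) = 138.
Divisors of 138: 1, 2, 3, 6, 23, 46, 69, 138.
Repeated squaring: 50^1 ≡ 50, 50^2 ≡ 137, 50^4 ≡ 4, 50^8 ≡ 16, 50^16 ≡ 117, 50^32 ≡ 67, 50^64 ≡ 41, 50^128 ≡ 13 (mod 139).
Test 50^d mod 139 for each divisor d in increasing order:
50^1 ≡ 50
50^2 ≡ 137
50^3 = 50^2·50^1 ≡ 39
50^6 = 50^4·50^2 ≡ 131
50^23 = 50^16·50^4·50^2·50^1 ≡ 43
50^46 = 50^32·50^8·50^4·50^2 ≡ 42
50^69 = 50^64·50^4·50^1 ≡ 138
50^138 = 50^128·50^8·50^2 ≡ 1  ← first divisor giving 1
The order is 138.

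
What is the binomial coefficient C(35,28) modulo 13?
10

Using Lucas' theorem:
Write n=35 and k=28 in base 13:
n in base 13: [2, 9]
k in base 13: [2, 2]
C(35,28) mod 13 = ∏ C(n_i, k_i) mod 13
Digit binomials (mod 13): C(2,2) = 1; C(9,2) = 36 ≡ 10
Product: 1 × 10 = 10 ≡ 10 (mod 13)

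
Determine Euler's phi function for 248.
120

248 = 2^3 × 31
φ(n) = n × ∏(1 - 1/p) for each prime p dividing n
φ(248) = 248 × (1 - 1/2) × (1 - 1/31) = 120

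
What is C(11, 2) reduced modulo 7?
6

Using Lucas' theorem:
Write n=11 and k=2 in base 7:
n in base 7: [1, 4]
k in base 7: [0, 2]
C(11,2) mod 7 = ∏ C(n_i, k_i) mod 7
Digit binomials (mod 7): C(1,0) = 1; C(4,2) = 6
Product: 1 × 6 = 6 ≡ 6 (mod 7)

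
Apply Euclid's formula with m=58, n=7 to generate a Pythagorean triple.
(3315, 812, 3413)

Euclid's formula: a = m² - n², b = 2mn, c = m² + n²
m = 58, n = 7
a = 58² - 7² = 3364 - 49 = 3315
b = 2 × 58 × 7 = 812
c = 58² + 7² = 3364 + 49 = 3413
Verification: 3315² + 812² = 10989225 + 659344 = 11648569 = 3413² ✓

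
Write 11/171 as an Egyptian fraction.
1/16 + 1/548 + 1/374832

Greedy algorithm:
11/171: ceiling(171/11) = 16, use 1/16
5/2736: ceiling(2736/5) = 548, use 1/548
1/374832: ceiling(374832/1) = 374832, use 1/374832
Result: 11/171 = 1/16 + 1/548 + 1/374832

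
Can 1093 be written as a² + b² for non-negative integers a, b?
2² + 33² (a=2, b=33)

Factorization: 1093 = 1093
By Fermat: n is sum of two squares iff every prime p ≡ 3 (mod 4) appears to even power.
All primes ≡ 3 (mod 4) appear to even power.
Search a = 0, 1, 2, … for 1093 - a² a perfect square: first hit at a = 2: 1093 - 4 = 1089 = 33².
1093 = 2² + 33² = 4 + 1089 ✓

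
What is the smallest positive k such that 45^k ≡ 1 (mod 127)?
126

127 is prime, so ord(45) divides φ(127) = 126.
Divisors of 126: 1, 2, 3, 6, 7, 9, 14, 18, 21, 42, 63, 126.
Repeated squaring: 45^1 ≡ 45, 45^2 ≡ 120, 45^4 ≡ 49, 45^8 ≡ 115, 45^16 ≡ 17, 45^32 ≡ 35, 45^64 ≡ 82 (mod 127).
Test 45^d mod 127 for each divisor d in increasing order:
45^1 ≡ 45
45^2 ≡ 120
45^3 = 45^2·45^1 ≡ 66
45^6 = 45^4·45^2 ≡ 38
45^7 = 45^4·45^2·45^1 ≡ 59
45^9 = 45^8·45^1 ≡ 95
45^14 = 45^8·45^4·45^2 ≡ 52
45^18 = 45^16·45^2 ≡ 8
45^21 = 45^16·45^4·45^1 ≡ 20
45^42 = 45^32·45^8·45^2 ≡ 19
45^63 = 45^32·45^16·45^8·45^4·45^2·45^1 ≡ 126
45^126 = 45^64·45^32·45^16·45^8·45^4·45^2 ≡ 1  ← first divisor giving 1
The order is 126.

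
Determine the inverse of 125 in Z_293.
218

gcd(125, 293) = 1, so the inverse exists.
Extended Euclidean algorithm on (293, 125):
293 = 2 × 125 + 43  ⟹  43 = (1)·293 + (-2)·125
125 = 2 × 43 + 39  ⟹  39 = (-2)·293 + (5)·125
43 = 1 × 39 + 4  ⟹  4 = (3)·293 + (-7)·125
39 = 9 × 4 + 3  ⟹  3 = (-29)·293 + (68)·125
4 = 1 × 3 + 1  ⟹  1 = (32)·293 + (-75)·125
So (-75)·125 ≡ 1 (mod 293), i.e. 125^(-1) ≡ -75 ≡ 218 (mod 293).
Check: 125 × 218 = 27250 ≡ 1 (mod 293)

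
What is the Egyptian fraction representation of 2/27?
1/14 + 1/378

Greedy algorithm:
2/27: ceiling(27/2) = 14, use 1/14
1/378: ceiling(378/1) = 378, use 1/378
Result: 2/27 = 1/14 + 1/378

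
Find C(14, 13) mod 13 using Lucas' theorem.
1

Using Lucas' theorem:
Write n=14 and k=13 in base 13:
n in base 13: [1, 1]
k in base 13: [1, 0]
C(14,13) mod 13 = ∏ C(n_i, k_i) mod 13
Digit binomials (mod 13): C(1,1) = 1; C(1,0) = 1
Product: 1 × 1 = 1 ≡ 1 (mod 13)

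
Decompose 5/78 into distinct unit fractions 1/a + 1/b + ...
1/16 + 1/624

Greedy algorithm:
5/78: ceiling(78/5) = 16, use 1/16
1/624: ceiling(624/1) = 624, use 1/624
Result: 5/78 = 1/16 + 1/624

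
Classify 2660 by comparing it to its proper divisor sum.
abundant

Proper divisors of 2660: sum = 1 + 2 + 4 + 5 + 7 + 10 + 14 + 19 + ... + 380 + 532 + 665 + 1330 (23 divisors) = 4060
Since 4060 > 2660, 2660 is abundant.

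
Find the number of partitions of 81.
18004327

p(n) counts ways to write n as a sum of positive integers (order ignored).
Euler's pentagonal recurrence: p(k) = p(k-1) + p(k-2) - p(k-5) - p(k-7) + p(k-12) + p(k-15) - ... (offsets j(3j∓1)/2, signs ++--, p(0)=1, p(<0)=0).
DP table for k = 0..80: p(0)=1, p(1)=1, p(2)=2, p(3)=3, p(4)=5, p(5)=7, p(6)=11, p(7)=15, p(8)=22, p(9)=30, p(10)=42, p(11)=56, p(12)=77, p(13)=101, p(14)=135, p(15)=176, p(16)=231, p(17)=297, p(18)=385, p(19)=490, p(20)=627, p(21)=792, p(22)=1002, p(23)=1255, p(24)=1575, p(25)=1958, p(26)=2436, p(27)=3010, p(28)=3718, p(29)=4565, p(30)=5604, p(31)=6842, p(32)=8349, p(33)=10143, p(34)=12310, p(35)=14883, p(36)=17977, p(37)=21637, p(38)=26015, p(39)=31185, p(40)=37338, p(41)=44583, p(42)=53174, p(43)=63261, p(44)=75175, p(45)=89134, p(46)=105558, p(47)=124754, p(48)=147273, p(49)=173525, p(50)=204226, p(51)=239943, p(52)=281589, p(53)=329931, p(54)=386155, p(55)=451276, p(56)=526823, p(57)=614154, p(58)=715220, p(59)=831820, p(60)=966467, p(61)=1121505, p(62)=1300156, p(63)=1505499, p(64)=1741630, p(65)=2012558, p(66)=2323520, p(67)=2679689, p(68)=3087735, p(69)=3554345, p(70)=4087968, p(71)=4697205, p(72)=5392783, p(73)=6185689, p(74)=7089500, p(75)=8118264, p(76)=9289091, p(77)=10619863, p(78)=12132164, p(79)=13848650, p(80)=15796476.
Final step: p(81) = p(80) + p(79) - p(76) - p(74) + p(69) + p(66) - p(59) - p(55) + p(46) + p(41) - p(30) - p(24) + p(11) + p(4)
= 15796476 + 13848650 - 9289091 - 7089500 + 3554345 + 2323520 - 831820 - 451276 + 105558 + 44583 - 5604 - 1575 + 56 + 5
= 18004327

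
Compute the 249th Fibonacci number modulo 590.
4

Matrix identity: Q^n = [[F_(n+1), F_n], [F_n, F_(n-1)]] with Q = [[1,1],[1,0]].
n = 249 = 11111001₂. Square-and-multiply, entries mod 590:
Q^1 = [[1,1],[1,0]]
Q^3 = (Q^1)²·Q = [[3,2],[2,1]]
Q^7 = (Q^3)²·Q = [[21,13],[13,8]]
Q^15 = (Q^7)²·Q = [[397,20],[20,377]]
Q^31 = (Q^15)²·Q = [[29,479],[479,140]]
Q^62 = (Q^31)² = [[182,121],[121,61]]
Q^124 = (Q^62)² = [[565,493],[493,72]]
Q^249 = (Q^124)²·Q = [[165,4],[4,161]]
F_249 mod 590 = Q^249[0][1] = 4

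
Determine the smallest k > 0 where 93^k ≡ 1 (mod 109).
18

109 is prime, so ord(93) divides φ(109) = 108.
Divisors of 108: 1, 2, 3, 4, 6, 9, 12, 18, 27, 36, 54, 108.
Repeated squaring: 93^1 ≡ 93, 93^2 ≡ 38, 93^4 ≡ 27, 93^8 ≡ 75, 93^16 ≡ 66, 93^32 ≡ 105, 93^64 ≡ 16 (mod 109).
Test 93^d mod 109 for each divisor d in increasing order:
93^1 ≡ 93
93^2 ≡ 38
93^3 = 93^2·93^1 ≡ 46
93^4 ≡ 27
93^6 = 93^4·93^2 ≡ 45
93^9 = 93^8·93^1 ≡ 108
93^12 = 93^8·93^4 ≡ 63
93^18 = 93^16·93^2 ≡ 1  ← first divisor giving 1
The order is 18.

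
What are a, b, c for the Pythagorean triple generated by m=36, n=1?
(1295, 72, 1297)

Euclid's formula: a = m² - n², b = 2mn, c = m² + n²
m = 36, n = 1
a = 36² - 1² = 1296 - 1 = 1295
b = 2 × 36 × 1 = 72
c = 36² + 1² = 1296 + 1 = 1297
Verification: 1295² + 72² = 1677025 + 5184 = 1682209 = 1297² ✓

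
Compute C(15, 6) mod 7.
0

Using Lucas' theorem:
Write n=15 and k=6 in base 7:
n in base 7: [2, 1]
k in base 7: [0, 6]
C(15,6) mod 7 = ∏ C(n_i, k_i) mod 7
Digit binomials (mod 7): C(2,0) = 1; C(1,6) = 0 (k_i > n_i)
Product: 1 × 0 = 0 ≡ 0 (mod 7)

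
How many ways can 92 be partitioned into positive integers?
72533807

p(n) counts ways to write n as a sum of positive integers (order ignored).
Euler's pentagonal recurrence: p(k) = p(k-1) + p(k-2) - p(k-5) - p(k-7) + p(k-12) + p(k-15) - ... (offsets j(3j∓1)/2, signs ++--, p(0)=1, p(<0)=0).
DP table for k = 0..91: p(0)=1, p(1)=1, p(2)=2, p(3)=3, p(4)=5, p(5)=7, p(6)=11, p(7)=15, p(8)=22, p(9)=30, p(10)=42, p(11)=56, p(12)=77, p(13)=101, p(14)=135, p(15)=176, p(16)=231, p(17)=297, p(18)=385, p(19)=490, p(20)=627, p(21)=792, p(22)=1002, p(23)=1255, p(24)=1575, p(25)=1958, p(26)=2436, p(27)=3010, p(28)=3718, p(29)=4565, p(30)=5604, p(31)=6842, p(32)=8349, p(33)=10143, p(34)=12310, p(35)=14883, p(36)=17977, p(37)=21637, p(38)=26015, p(39)=31185, p(40)=37338, p(41)=44583, p(42)=53174, p(43)=63261, p(44)=75175, p(45)=89134, p(46)=105558, p(47)=124754, p(48)=147273, p(49)=173525, p(50)=204226, p(51)=239943, p(52)=281589, p(53)=329931, p(54)=386155, p(55)=451276, p(56)=526823, p(57)=614154, p(58)=715220, p(59)=831820, p(60)=966467, p(61)=1121505, p(62)=1300156, p(63)=1505499, p(64)=1741630, p(65)=2012558, p(66)=2323520, p(67)=2679689, p(68)=3087735, p(69)=3554345, p(70)=4087968, p(71)=4697205, p(72)=5392783, p(73)=6185689, p(74)=7089500, p(75)=8118264, p(76)=9289091, p(77)=10619863, p(78)=12132164, p(79)=13848650, p(80)=15796476, p(81)=18004327, p(82)=20506255, p(83)=23338469, p(84)=26543660, p(85)=30167357, p(86)=34262962, p(87)=38887673, p(88)=44108109, p(89)=49995925, p(90)=56634173, p(91)=64112359.
Final step: p(92) = p(91) + p(90) - p(87) - p(85) + p(80) + p(77) - p(70) - p(66) + p(57) + p(52) - p(41) - p(35) + p(22) + p(15) - p(0)
= 64112359 + 56634173 - 38887673 - 30167357 + 15796476 + 10619863 - 4087968 - 2323520 + 614154 + 281589 - 44583 - 14883 + 1002 + 176 - 1
= 72533807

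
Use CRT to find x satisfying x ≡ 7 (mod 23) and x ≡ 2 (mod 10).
122

Using Chinese Remainder Theorem:
M = 23 × 10 = 230
M1 = 10, M2 = 23
y1 = 10^(-1) mod 23 = 7
y2 = 23^(-1) mod 10 = 7
x = (7×10×7 + 2×23×7) mod 230 = 122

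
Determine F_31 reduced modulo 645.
154

Matrix identity: Q^n = [[F_(n+1), F_n], [F_n, F_(n-1)]] with Q = [[1,1],[1,0]].
n = 31 = 11111₂. Square-and-multiply, entries mod 645:
Q^1 = [[1,1],[1,0]]
Q^3 = (Q^1)²·Q = [[3,2],[2,1]]
Q^7 = (Q^3)²·Q = [[21,13],[13,8]]
Q^15 = (Q^7)²·Q = [[342,610],[610,377]]
Q^31 = (Q^15)²·Q = [[144,154],[154,635]]
F_31 mod 645 = Q^31[0][1] = 154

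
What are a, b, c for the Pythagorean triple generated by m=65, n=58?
(861, 7540, 7589)

Euclid's formula: a = m² - n², b = 2mn, c = m² + n²
m = 65, n = 58
a = 65² - 58² = 4225 - 3364 = 861
b = 2 × 65 × 58 = 7540
c = 65² + 58² = 4225 + 3364 = 7589
Verification: 861² + 7540² = 741321 + 56851600 = 57592921 = 7589² ✓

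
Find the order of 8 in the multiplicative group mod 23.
11

23 is prime, so ord(8) divides φ(23) = 22.
Divisors of 22: 1, 2, 11, 22.
Repeated squaring: 8^1 ≡ 8, 8^2 ≡ 18, 8^4 ≡ 2, 8^8 ≡ 4, 8^16 ≡ 16 (mod 23).
Test 8^d mod 23 for each divisor d in increasing order:
8^1 ≡ 8
8^2 ≡ 18
8^11 = 8^8·8^2·8^1 ≡ 1  ← first divisor giving 1
The order is 11.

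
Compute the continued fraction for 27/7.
[3; 1, 6]

Euclidean algorithm steps:
27 = 3 × 7 + 6
7 = 1 × 6 + 1
6 = 6 × 1 + 0
Continued fraction: [3; 1, 6]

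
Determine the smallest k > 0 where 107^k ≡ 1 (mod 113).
112

113 is prime, so ord(107) divides φ(113) = 112.
Divisors of 112: 1, 2, 4, 7, 8, 14, 16, 28, 56, 112.
Repeated squaring: 107^1 ≡ 107, 107^2 ≡ 36, 107^4 ≡ 53, 107^8 ≡ 97, 107^16 ≡ 30, 107^32 ≡ 109, 107^64 ≡ 16 (mod 113).
Test 107^d mod 113 for each divisor d in increasing order:
107^1 ≡ 107
107^2 ≡ 36
107^4 ≡ 53
107^7 = 107^4·107^2·107^1 ≡ 78
107^8 ≡ 97
107^14 = 107^8·107^4·107^2 ≡ 95
107^16 ≡ 30
107^28 = 107^16·107^8·107^4 ≡ 98
107^56 = 107^32·107^16·107^8 ≡ 112
107^112 = 107^64·107^32·107^16 ≡ 1  ← first divisor giving 1
The order is 112.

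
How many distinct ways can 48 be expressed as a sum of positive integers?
147273

p(n) counts ways to write n as a sum of positive integers (order ignored).
Euler's pentagonal recurrence: p(k) = p(k-1) + p(k-2) - p(k-5) - p(k-7) + p(k-12) + p(k-15) - ... (offsets j(3j∓1)/2, signs ++--, p(0)=1, p(<0)=0).
DP table for k = 0..47: p(0)=1, p(1)=1, p(2)=2, p(3)=3, p(4)=5, p(5)=7, p(6)=11, p(7)=15, p(8)=22, p(9)=30, p(10)=42, p(11)=56, p(12)=77, p(13)=101, p(14)=135, p(15)=176, p(16)=231, p(17)=297, p(18)=385, p(19)=490, p(20)=627, p(21)=792, p(22)=1002, p(23)=1255, p(24)=1575, p(25)=1958, p(26)=2436, p(27)=3010, p(28)=3718, p(29)=4565, p(30)=5604, p(31)=6842, p(32)=8349, p(33)=10143, p(34)=12310, p(35)=14883, p(36)=17977, p(37)=21637, p(38)=26015, p(39)=31185, p(40)=37338, p(41)=44583, p(42)=53174, p(43)=63261, p(44)=75175, p(45)=89134, p(46)=105558, p(47)=124754.
Final step: p(48) = p(47) + p(46) - p(43) - p(41) + p(36) + p(33) - p(26) - p(22) + p(13) + p(8)
= 124754 + 105558 - 63261 - 44583 + 17977 + 10143 - 2436 - 1002 + 101 + 22
= 147273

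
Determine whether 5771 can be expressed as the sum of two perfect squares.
Not possible

Factorization: 5771 = 29 × 199
By Fermat: n is sum of two squares iff every prime p ≡ 3 (mod 4) appears to even power.
Prime(s) ≡ 3 (mod 4) with odd exponent: [(199, 1)]
Therefore 5771 cannot be expressed as a² + b².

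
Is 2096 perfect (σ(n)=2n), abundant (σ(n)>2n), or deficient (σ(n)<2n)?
deficient

Proper divisors of 2096: sum = 1 + 2 + 4 + 8 + 16 + 131 + 262 + 524 + 1048 = 1996
Since 1996 < 2096, 2096 is deficient.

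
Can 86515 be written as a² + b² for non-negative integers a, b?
Not possible

Factorization: 86515 = 5 × 11^3 × 13
By Fermat: n is sum of two squares iff every prime p ≡ 3 (mod 4) appears to even power.
Prime(s) ≡ 3 (mod 4) with odd exponent: [(11, 3)]
Therefore 86515 cannot be expressed as a² + b².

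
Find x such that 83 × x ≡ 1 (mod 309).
242

gcd(83, 309) = 1, so the inverse exists.
Extended Euclidean algorithm on (309, 83):
309 = 3 × 83 + 60  ⟹  60 = (1)·309 + (-3)·83
83 = 1 × 60 + 23  ⟹  23 = (-1)·309 + (4)·83
60 = 2 × 23 + 14  ⟹  14 = (3)·309 + (-11)·83
23 = 1 × 14 + 9  ⟹  9 = (-4)·309 + (15)·83
14 = 1 × 9 + 5  ⟹  5 = (7)·309 + (-26)·83
9 = 1 × 5 + 4  ⟹  4 = (-11)·309 + (41)·83
5 = 1 × 4 + 1  ⟹  1 = (18)·309 + (-67)·83
So (-67)·83 ≡ 1 (mod 309), i.e. 83^(-1) ≡ -67 ≡ 242 (mod 309).
Check: 83 × 242 = 20086 ≡ 1 (mod 309)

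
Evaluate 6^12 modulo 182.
92

Repeated squaring. Binary of 12 = 1100.
6^1 ≡ 6 (mod 182); 6^2 ≡ 36 (mod 182); 6^4 ≡ 22 (mod 182); 6^8 ≡ 120 (mod 182)
6^12 = 6^4 × 6^8 ≡ 92 (mod 182)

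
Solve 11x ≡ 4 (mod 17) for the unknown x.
x ≡ 5 (mod 17)

gcd(11, 17) = 1, which divides 4, so solutions exist.
Find 11^(-1) mod 17 by the extended Euclidean algorithm:
17 = 1 × 11 + 6  ⟹  6 = (1)·17 + (-1)·11
11 = 1 × 6 + 5  ⟹  5 = (-1)·17 + (2)·11
6 = 1 × 5 + 1  ⟹  1 = (2)·17 + (-3)·11
So (-3)·11 ≡ 1 (mod 17), i.e. 11^(-1) ≡ -3 ≡ 14 (mod 17).
x ≡ 14 × 4 = 56 ≡ 5 (mod 17).
Check: 11 × 5 = 55 ≡ 4 (mod 17).
Unique solution: x ≡ 5 (mod 17)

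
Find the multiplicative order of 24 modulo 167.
83

167 is prime, so ord(24) divides φ(167) = 166.
Divisors of 166: 1, 2, 83, 166.
Repeated squaring: 24^1 ≡ 24, 24^2 ≡ 75, 24^4 ≡ 114, 24^8 ≡ 137, 24^16 ≡ 65, 24^32 ≡ 50, 24^64 ≡ 162, 24^128 ≡ 25 (mod 167).
Test 24^d mod 167 for each divisor d in increasing order:
24^1 ≡ 24
24^2 ≡ 75
24^83 = 24^64·24^16·24^2·24^1 ≡ 1  ← first divisor giving 1
The order is 83.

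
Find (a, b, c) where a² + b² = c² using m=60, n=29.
(2759, 3480, 4441)

Euclid's formula: a = m² - n², b = 2mn, c = m² + n²
m = 60, n = 29
a = 60² - 29² = 3600 - 841 = 2759
b = 2 × 60 × 29 = 3480
c = 60² + 29² = 3600 + 841 = 4441
Verification: 2759² + 3480² = 7612081 + 12110400 = 19722481 = 4441² ✓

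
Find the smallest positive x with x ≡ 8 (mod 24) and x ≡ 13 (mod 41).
464

Using Chinese Remainder Theorem:
M = 24 × 41 = 984
M1 = 41, M2 = 24
y1 = 41^(-1) mod 24 = 17
y2 = 24^(-1) mod 41 = 12
x = (8×41×17 + 13×24×12) mod 984 = 464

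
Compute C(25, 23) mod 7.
6

Using Lucas' theorem:
Write n=25 and k=23 in base 7:
n in base 7: [3, 4]
k in base 7: [3, 2]
C(25,23) mod 7 = ∏ C(n_i, k_i) mod 7
Digit binomials (mod 7): C(3,3) = 1; C(4,2) = 6
Product: 1 × 6 = 6 ≡ 6 (mod 7)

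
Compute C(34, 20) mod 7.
6

Using Lucas' theorem:
Write n=34 and k=20 in base 7:
n in base 7: [4, 6]
k in base 7: [2, 6]
C(34,20) mod 7 = ∏ C(n_i, k_i) mod 7
Digit binomials (mod 7): C(4,2) = 6; C(6,6) = 1
Product: 6 × 1 = 6 ≡ 6 (mod 7)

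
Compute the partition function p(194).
2366022741845

p(n) counts ways to write n as a sum of positive integers (order ignored).
Euler's pentagonal recurrence: p(k) = p(k-1) + p(k-2) - p(k-5) - p(k-7) + p(k-12) + p(k-15) - ... (offsets j(3j∓1)/2, signs ++--, p(0)=1, p(<0)=0).
DP table for k = 0..193: p(0)=1, p(1)=1, p(2)=2, p(3)=3, p(4)=5, p(5)=7, p(6)=11, p(7)=15, p(8)=22, p(9)=30, p(10)=42, p(11)=56, p(12)=77, p(13)=101, p(14)=135, p(15)=176, p(16)=231, p(17)=297, p(18)=385, p(19)=490, p(20)=627, p(21)=792, p(22)=1002, p(23)=1255, p(24)=1575, p(25)=1958, p(26)=2436, p(27)=3010, p(28)=3718, p(29)=4565, p(30)=5604, p(31)=6842, p(32)=8349, p(33)=10143, p(34)=12310, p(35)=14883, p(36)=17977, p(37)=21637, p(38)=26015, p(39)=31185, p(40)=37338, p(41)=44583, p(42)=53174, p(43)=63261, p(44)=75175, p(45)=89134, p(46)=105558, p(47)=124754, p(48)=147273, p(49)=173525, p(50)=204226, p(51)=239943, p(52)=281589, p(53)=329931, p(54)=386155, p(55)=451276, p(56)=526823, p(57)=614154, p(58)=715220, p(59)=831820, p(60)=966467, p(61)=1121505, p(62)=1300156, p(63)=1505499, p(64)=1741630, p(65)=2012558, p(66)=2323520, p(67)=2679689, p(68)=3087735, p(69)=3554345, p(70)=4087968, p(71)=4697205, p(72)=5392783, p(73)=6185689, p(74)=7089500, p(75)=8118264, p(76)=9289091, p(77)=10619863, p(78)=12132164, p(79)=13848650, p(80)=15796476, p(81)=18004327, p(82)=20506255, p(83)=23338469, p(84)=26543660, p(85)=30167357, p(86)=34262962, p(87)=38887673, p(88)=44108109, p(89)=49995925, p(90)=56634173, p(91)=64112359, p(92)=72533807, p(93)=82010177, p(94)=92669720, p(95)=104651419, p(96)=118114304, p(97)=133230930, p(98)=150198136, p(99)=169229875, p(100)=190569292, p(101)=214481126, p(102)=241265379, p(103)=271248950, p(104)=304801365, p(105)=342325709, p(106)=384276336, p(107)=431149389, p(108)=483502844, p(109)=541946240, p(110)=607163746, p(111)=679903203, p(112)=761002156, p(113)=851376628, p(114)=952050665, p(115)=1064144451, p(116)=1188908248, p(117)=1327710076, p(118)=1482074143, p(119)=1653668665, p(120)=1844349560, p(121)=2056148051, p(122)=2291320912, p(123)=2552338241, p(124)=2841940500, p(125)=3163127352, p(126)=3519222692, p(127)=3913864295, p(128)=4351078600, p(129)=4835271870, p(130)=5371315400, p(131)=5964539504, p(132)=6620830889, p(133)=7346629512, p(134)=8149040695, p(135)=9035836076, p(136)=10015581680, p(137)=11097645016, p(138)=12292341831, p(139)=13610949895, p(140)=15065878135, p(141)=16670689208, p(142)=18440293320, p(143)=20390982757, p(144)=22540654445, p(145)=24908858009, p(146)=27517052599, p(147)=30388671978, p(148)=33549419497, p(149)=37027355200, p(150)=40853235313, p(151)=45060624582, p(152)=49686288421, p(153)=54770336324, p(154)=60356673280, p(155)=66493182097, p(156)=73232243759, p(157)=80630964769, p(158)=88751778802, p(159)=97662728555, p(160)=107438159466, p(161)=118159068427, p(162)=129913904637, p(163)=142798995930, p(164)=156919475295, p(165)=172389800255, p(166)=189334822579, p(167)=207890420102, p(168)=228204732751, p(169)=250438925115, p(170)=274768617130, p(171)=301384802048, p(172)=330495499613, p(173)=362326859895, p(174)=397125074750, p(175)=435157697830, p(176)=476715857290, p(177)=522115831195, p(178)=571701605655, p(179)=625846753120, p(180)=684957390936, p(181)=749474411781, p(182)=819876908323, p(183)=896684817527, p(184)=980462880430, p(185)=1071823774337, p(186)=1171432692373, p(187)=1280011042268, p(188)=1398341745571, p(189)=1527273599625, p(190)=1667727404093, p(191)=1820701100652, p(192)=1987276856363, p(193)=2168627105469.
Final step: p(194) = p(193) + p(192) - p(189) - p(187) + p(182) + p(179) - p(172) - p(168) + p(159) + p(154) - p(143) - p(137) + p(124) + p(117) - p(102) - p(94) + p(77) + p(68) - p(49) - p(39) + p(18) + p(7)
= 2168627105469 + 1987276856363 - 1527273599625 - 1280011042268 + 819876908323 + 625846753120 - 330495499613 - 228204732751 + 97662728555 + 60356673280 - 20390982757 - 11097645016 + 2841940500 + 1327710076 - 241265379 - 92669720 + 10619863 + 3087735 - 173525 - 31185 + 385 + 15
= 2366022741845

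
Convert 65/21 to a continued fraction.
[3; 10, 2]

Euclidean algorithm steps:
65 = 3 × 21 + 2
21 = 10 × 2 + 1
2 = 2 × 1 + 0
Continued fraction: [3; 10, 2]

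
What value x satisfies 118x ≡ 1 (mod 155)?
67

gcd(118, 155) = 1, so the inverse exists.
Extended Euclidean algorithm on (155, 118):
155 = 1 × 118 + 37  ⟹  37 = (1)·155 + (-1)·118
118 = 3 × 37 + 7  ⟹  7 = (-3)·155 + (4)·118
37 = 5 × 7 + 2  ⟹  2 = (16)·155 + (-21)·118
7 = 3 × 2 + 1  ⟹  1 = (-51)·155 + (67)·118
So (67)·118 ≡ 1 (mod 155), i.e. 118^(-1) ≡ 67 (mod 155).
Check: 118 × 67 = 7906 ≡ 1 (mod 155)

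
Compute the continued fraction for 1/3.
[0; 3]

Euclidean algorithm steps:
1 = 0 × 3 + 1
3 = 3 × 1 + 0
Continued fraction: [0; 3]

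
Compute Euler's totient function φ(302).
150

302 = 2 × 151
φ(n) = n × ∏(1 - 1/p) for each prime p dividing n
φ(302) = 302 × (1 - 1/2) × (1 - 1/151) = 150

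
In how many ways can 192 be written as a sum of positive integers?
1987276856363

p(n) counts ways to write n as a sum of positive integers (order ignored).
Euler's pentagonal recurrence: p(k) = p(k-1) + p(k-2) - p(k-5) - p(k-7) + p(k-12) + p(k-15) - ... (offsets j(3j∓1)/2, signs ++--, p(0)=1, p(<0)=0).
DP table for k = 0..191: p(0)=1, p(1)=1, p(2)=2, p(3)=3, p(4)=5, p(5)=7, p(6)=11, p(7)=15, p(8)=22, p(9)=30, p(10)=42, p(11)=56, p(12)=77, p(13)=101, p(14)=135, p(15)=176, p(16)=231, p(17)=297, p(18)=385, p(19)=490, p(20)=627, p(21)=792, p(22)=1002, p(23)=1255, p(24)=1575, p(25)=1958, p(26)=2436, p(27)=3010, p(28)=3718, p(29)=4565, p(30)=5604, p(31)=6842, p(32)=8349, p(33)=10143, p(34)=12310, p(35)=14883, p(36)=17977, p(37)=21637, p(38)=26015, p(39)=31185, p(40)=37338, p(41)=44583, p(42)=53174, p(43)=63261, p(44)=75175, p(45)=89134, p(46)=105558, p(47)=124754, p(48)=147273, p(49)=173525, p(50)=204226, p(51)=239943, p(52)=281589, p(53)=329931, p(54)=386155, p(55)=451276, p(56)=526823, p(57)=614154, p(58)=715220, p(59)=831820, p(60)=966467, p(61)=1121505, p(62)=1300156, p(63)=1505499, p(64)=1741630, p(65)=2012558, p(66)=2323520, p(67)=2679689, p(68)=3087735, p(69)=3554345, p(70)=4087968, p(71)=4697205, p(72)=5392783, p(73)=6185689, p(74)=7089500, p(75)=8118264, p(76)=9289091, p(77)=10619863, p(78)=12132164, p(79)=13848650, p(80)=15796476, p(81)=18004327, p(82)=20506255, p(83)=23338469, p(84)=26543660, p(85)=30167357, p(86)=34262962, p(87)=38887673, p(88)=44108109, p(89)=49995925, p(90)=56634173, p(91)=64112359, p(92)=72533807, p(93)=82010177, p(94)=92669720, p(95)=104651419, p(96)=118114304, p(97)=133230930, p(98)=150198136, p(99)=169229875, p(100)=190569292, p(101)=214481126, p(102)=241265379, p(103)=271248950, p(104)=304801365, p(105)=342325709, p(106)=384276336, p(107)=431149389, p(108)=483502844, p(109)=541946240, p(110)=607163746, p(111)=679903203, p(112)=761002156, p(113)=851376628, p(114)=952050665, p(115)=1064144451, p(116)=1188908248, p(117)=1327710076, p(118)=1482074143, p(119)=1653668665, p(120)=1844349560, p(121)=2056148051, p(122)=2291320912, p(123)=2552338241, p(124)=2841940500, p(125)=3163127352, p(126)=3519222692, p(127)=3913864295, p(128)=4351078600, p(129)=4835271870, p(130)=5371315400, p(131)=5964539504, p(132)=6620830889, p(133)=7346629512, p(134)=8149040695, p(135)=9035836076, p(136)=10015581680, p(137)=11097645016, p(138)=12292341831, p(139)=13610949895, p(140)=15065878135, p(141)=16670689208, p(142)=18440293320, p(143)=20390982757, p(144)=22540654445, p(145)=24908858009, p(146)=27517052599, p(147)=30388671978, p(148)=33549419497, p(149)=37027355200, p(150)=40853235313, p(151)=45060624582, p(152)=49686288421, p(153)=54770336324, p(154)=60356673280, p(155)=66493182097, p(156)=73232243759, p(157)=80630964769, p(158)=88751778802, p(159)=97662728555, p(160)=107438159466, p(161)=118159068427, p(162)=129913904637, p(163)=142798995930, p(164)=156919475295, p(165)=172389800255, p(166)=189334822579, p(167)=207890420102, p(168)=228204732751, p(169)=250438925115, p(170)=274768617130, p(171)=301384802048, p(172)=330495499613, p(173)=362326859895, p(174)=397125074750, p(175)=435157697830, p(176)=476715857290, p(177)=522115831195, p(178)=571701605655, p(179)=625846753120, p(180)=684957390936, p(181)=749474411781, p(182)=819876908323, p(183)=896684817527, p(184)=980462880430, p(185)=1071823774337, p(186)=1171432692373, p(187)=1280011042268, p(188)=1398341745571, p(189)=1527273599625, p(190)=1667727404093, p(191)=1820701100652.
Final step: p(192) = p(191) + p(190) - p(187) - p(185) + p(180) + p(177) - p(170) - p(166) + p(157) + p(152) - p(141) - p(135) + p(122) + p(115) - p(100) - p(92) + p(75) + p(66) - p(47) - p(37) + p(16) + p(5)
= 1820701100652 + 1667727404093 - 1280011042268 - 1071823774337 + 684957390936 + 522115831195 - 274768617130 - 189334822579 + 80630964769 + 49686288421 - 16670689208 - 9035836076 + 2291320912 + 1064144451 - 190569292 - 72533807 + 8118264 + 2323520 - 124754 - 21637 + 231 + 7
= 1987276856363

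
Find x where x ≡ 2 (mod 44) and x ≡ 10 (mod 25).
310

Using Chinese Remainder Theorem:
M = 44 × 25 = 1100
M1 = 25, M2 = 44
y1 = 25^(-1) mod 44 = 37
y2 = 44^(-1) mod 25 = 4
x = (2×25×37 + 10×44×4) mod 1100 = 310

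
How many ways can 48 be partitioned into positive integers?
147273

p(n) counts ways to write n as a sum of positive integers (order ignored).
Euler's pentagonal recurrence: p(k) = p(k-1) + p(k-2) - p(k-5) - p(k-7) + p(k-12) + p(k-15) - ... (offsets j(3j∓1)/2, signs ++--, p(0)=1, p(<0)=0).
DP table for k = 0..47: p(0)=1, p(1)=1, p(2)=2, p(3)=3, p(4)=5, p(5)=7, p(6)=11, p(7)=15, p(8)=22, p(9)=30, p(10)=42, p(11)=56, p(12)=77, p(13)=101, p(14)=135, p(15)=176, p(16)=231, p(17)=297, p(18)=385, p(19)=490, p(20)=627, p(21)=792, p(22)=1002, p(23)=1255, p(24)=1575, p(25)=1958, p(26)=2436, p(27)=3010, p(28)=3718, p(29)=4565, p(30)=5604, p(31)=6842, p(32)=8349, p(33)=10143, p(34)=12310, p(35)=14883, p(36)=17977, p(37)=21637, p(38)=26015, p(39)=31185, p(40)=37338, p(41)=44583, p(42)=53174, p(43)=63261, p(44)=75175, p(45)=89134, p(46)=105558, p(47)=124754.
Final step: p(48) = p(47) + p(46) - p(43) - p(41) + p(36) + p(33) - p(26) - p(22) + p(13) + p(8)
= 124754 + 105558 - 63261 - 44583 + 17977 + 10143 - 2436 - 1002 + 101 + 22
= 147273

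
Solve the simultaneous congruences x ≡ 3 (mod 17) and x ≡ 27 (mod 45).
207

Using Chinese Remainder Theorem:
M = 17 × 45 = 765
M1 = 45, M2 = 17
y1 = 45^(-1) mod 17 = 14
y2 = 17^(-1) mod 45 = 8
x = (3×45×14 + 27×17×8) mod 765 = 207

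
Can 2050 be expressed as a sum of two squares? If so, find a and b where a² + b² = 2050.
5² + 45² (a=5, b=45)

Factorization: 2050 = 2 × 5^2 × 41
By Fermat: n is sum of two squares iff every prime p ≡ 3 (mod 4) appears to even power.
All primes ≡ 3 (mod 4) appear to even power.
Search a = 0, 1, 2, … for 2050 - a² a perfect square: first hit at a = 5: 2050 - 25 = 2025 = 45².
2050 = 5² + 45² = 25 + 2025 ✓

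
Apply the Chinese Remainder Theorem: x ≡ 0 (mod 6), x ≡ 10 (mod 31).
72

Using Chinese Remainder Theorem:
M = 6 × 31 = 186
M1 = 31, M2 = 6
y1 = 31^(-1) mod 6 = 1
y2 = 6^(-1) mod 31 = 26
x = (0×31×1 + 10×6×26) mod 186 = 72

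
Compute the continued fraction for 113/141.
[0; 1, 4, 28]

Euclidean algorithm steps:
113 = 0 × 141 + 113
141 = 1 × 113 + 28
113 = 4 × 28 + 1
28 = 28 × 1 + 0
Continued fraction: [0; 1, 4, 28]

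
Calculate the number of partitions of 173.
362326859895

p(n) counts ways to write n as a sum of positive integers (order ignored).
Euler's pentagonal recurrence: p(k) = p(k-1) + p(k-2) - p(k-5) - p(k-7) + p(k-12) + p(k-15) - ... (offsets j(3j∓1)/2, signs ++--, p(0)=1, p(<0)=0).
DP table for k = 0..172: p(0)=1, p(1)=1, p(2)=2, p(3)=3, p(4)=5, p(5)=7, p(6)=11, p(7)=15, p(8)=22, p(9)=30, p(10)=42, p(11)=56, p(12)=77, p(13)=101, p(14)=135, p(15)=176, p(16)=231, p(17)=297, p(18)=385, p(19)=490, p(20)=627, p(21)=792, p(22)=1002, p(23)=1255, p(24)=1575, p(25)=1958, p(26)=2436, p(27)=3010, p(28)=3718, p(29)=4565, p(30)=5604, p(31)=6842, p(32)=8349, p(33)=10143, p(34)=12310, p(35)=14883, p(36)=17977, p(37)=21637, p(38)=26015, p(39)=31185, p(40)=37338, p(41)=44583, p(42)=53174, p(43)=63261, p(44)=75175, p(45)=89134, p(46)=105558, p(47)=124754, p(48)=147273, p(49)=173525, p(50)=204226, p(51)=239943, p(52)=281589, p(53)=329931, p(54)=386155, p(55)=451276, p(56)=526823, p(57)=614154, p(58)=715220, p(59)=831820, p(60)=966467, p(61)=1121505, p(62)=1300156, p(63)=1505499, p(64)=1741630, p(65)=2012558, p(66)=2323520, p(67)=2679689, p(68)=3087735, p(69)=3554345, p(70)=4087968, p(71)=4697205, p(72)=5392783, p(73)=6185689, p(74)=7089500, p(75)=8118264, p(76)=9289091, p(77)=10619863, p(78)=12132164, p(79)=13848650, p(80)=15796476, p(81)=18004327, p(82)=20506255, p(83)=23338469, p(84)=26543660, p(85)=30167357, p(86)=34262962, p(87)=38887673, p(88)=44108109, p(89)=49995925, p(90)=56634173, p(91)=64112359, p(92)=72533807, p(93)=82010177, p(94)=92669720, p(95)=104651419, p(96)=118114304, p(97)=133230930, p(98)=150198136, p(99)=169229875, p(100)=190569292, p(101)=214481126, p(102)=241265379, p(103)=271248950, p(104)=304801365, p(105)=342325709, p(106)=384276336, p(107)=431149389, p(108)=483502844, p(109)=541946240, p(110)=607163746, p(111)=679903203, p(112)=761002156, p(113)=851376628, p(114)=952050665, p(115)=1064144451, p(116)=1188908248, p(117)=1327710076, p(118)=1482074143, p(119)=1653668665, p(120)=1844349560, p(121)=2056148051, p(122)=2291320912, p(123)=2552338241, p(124)=2841940500, p(125)=3163127352, p(126)=3519222692, p(127)=3913864295, p(128)=4351078600, p(129)=4835271870, p(130)=5371315400, p(131)=5964539504, p(132)=6620830889, p(133)=7346629512, p(134)=8149040695, p(135)=9035836076, p(136)=10015581680, p(137)=11097645016, p(138)=12292341831, p(139)=13610949895, p(140)=15065878135, p(141)=16670689208, p(142)=18440293320, p(143)=20390982757, p(144)=22540654445, p(145)=24908858009, p(146)=27517052599, p(147)=30388671978, p(148)=33549419497, p(149)=37027355200, p(150)=40853235313, p(151)=45060624582, p(152)=49686288421, p(153)=54770336324, p(154)=60356673280, p(155)=66493182097, p(156)=73232243759, p(157)=80630964769, p(158)=88751778802, p(159)=97662728555, p(160)=107438159466, p(161)=118159068427, p(162)=129913904637, p(163)=142798995930, p(164)=156919475295, p(165)=172389800255, p(166)=189334822579, p(167)=207890420102, p(168)=228204732751, p(169)=250438925115, p(170)=274768617130, p(171)=301384802048, p(172)=330495499613.
Final step: p(173) = p(172) + p(171) - p(168) - p(166) + p(161) + p(158) - p(151) - p(147) + p(138) + p(133) - p(122) - p(116) + p(103) + p(96) - p(81) - p(73) + p(56) + p(47) - p(28) - p(18)
= 330495499613 + 301384802048 - 228204732751 - 189334822579 + 118159068427 + 88751778802 - 45060624582 - 30388671978 + 12292341831 + 7346629512 - 2291320912 - 1188908248 + 271248950 + 118114304 - 18004327 - 6185689 + 526823 + 124754 - 3718 - 385
= 362326859895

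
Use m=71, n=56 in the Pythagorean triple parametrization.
(1905, 7952, 8177)

Euclid's formula: a = m² - n², b = 2mn, c = m² + n²
m = 71, n = 56
a = 71² - 56² = 5041 - 3136 = 1905
b = 2 × 71 × 56 = 7952
c = 71² + 56² = 5041 + 3136 = 8177
Verification: 1905² + 7952² = 3629025 + 63234304 = 66863329 = 8177² ✓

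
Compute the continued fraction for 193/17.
[11; 2, 1, 5]

Euclidean algorithm steps:
193 = 11 × 17 + 6
17 = 2 × 6 + 5
6 = 1 × 5 + 1
5 = 5 × 1 + 0
Continued fraction: [11; 2, 1, 5]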